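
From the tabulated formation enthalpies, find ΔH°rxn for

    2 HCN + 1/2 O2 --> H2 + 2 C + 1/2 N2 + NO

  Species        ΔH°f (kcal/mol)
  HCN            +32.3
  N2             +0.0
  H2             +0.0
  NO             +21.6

ΔH°rxn = -43.0 kcal/mol

Products: 1·(+0.0) + 2·(+0.0) + 1/2·(+0.0) + 1·(+21.6) = +21.6
Reactants: 2·(+32.3) + 1/2·(+0.0) = +64.6
ΔH°rxn = (+21.6) − (+64.6) = -43.0 kcal/mol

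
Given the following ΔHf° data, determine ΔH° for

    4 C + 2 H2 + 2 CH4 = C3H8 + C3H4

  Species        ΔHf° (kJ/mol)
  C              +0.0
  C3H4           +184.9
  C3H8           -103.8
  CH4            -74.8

Products: 1·(-103.8) + 1·(+184.9) = +81.1
Reactants: 4·(+0.0) + 2·(+0.0) + 2·(-74.8) = -149.6
ΔH° = (+81.1) − (-149.6) = 230.7 kJ/mol

ΔH° = 230.7 kJ/mol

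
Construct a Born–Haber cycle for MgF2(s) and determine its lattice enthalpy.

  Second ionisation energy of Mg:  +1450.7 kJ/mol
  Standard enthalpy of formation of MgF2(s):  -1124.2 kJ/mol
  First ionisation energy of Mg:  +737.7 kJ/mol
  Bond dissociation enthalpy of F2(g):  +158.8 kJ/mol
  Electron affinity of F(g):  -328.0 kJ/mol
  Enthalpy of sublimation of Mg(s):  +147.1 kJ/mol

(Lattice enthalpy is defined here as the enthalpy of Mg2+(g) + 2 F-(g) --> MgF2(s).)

ΔHf° = 1·ΔHsub + 1·(ΣIE) + 1·D(F2) + 2·EA + U
-1124.2 = 1·(+147.1) + 1·(+2188.4) + 1·(+158.8) + 2·(-328.0) + U
U = -1124.2 − (+1838.3) = -2962.5 kJ/mol

U = -2962.5 kJ/mol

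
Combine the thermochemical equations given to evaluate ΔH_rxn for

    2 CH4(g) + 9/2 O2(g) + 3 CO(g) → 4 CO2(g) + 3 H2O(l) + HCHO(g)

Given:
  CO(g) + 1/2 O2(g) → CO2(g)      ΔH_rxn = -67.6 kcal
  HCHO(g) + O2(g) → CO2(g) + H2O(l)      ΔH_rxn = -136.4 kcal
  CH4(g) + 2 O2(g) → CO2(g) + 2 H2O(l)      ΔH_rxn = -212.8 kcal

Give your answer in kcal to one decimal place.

equation 1 × 3 (scale by 3 for the 3 CO(g)): (3)·(-67.6) = -202.8 kcal
equation 2 reversed (reverse to put HCHO(g) on the product side): +136.4 kcal
equation 3 × 2 (×2 to match 2 CH4(g) in the target): (2)·(-212.8) = -425.6 kcal
Combining the equations, ΔH_rxn = (3)·(-67.6) + (-1)·(-136.4) + (2)·(-212.8) = -492.0 kcal

ΔH_rxn = -492.0 kcal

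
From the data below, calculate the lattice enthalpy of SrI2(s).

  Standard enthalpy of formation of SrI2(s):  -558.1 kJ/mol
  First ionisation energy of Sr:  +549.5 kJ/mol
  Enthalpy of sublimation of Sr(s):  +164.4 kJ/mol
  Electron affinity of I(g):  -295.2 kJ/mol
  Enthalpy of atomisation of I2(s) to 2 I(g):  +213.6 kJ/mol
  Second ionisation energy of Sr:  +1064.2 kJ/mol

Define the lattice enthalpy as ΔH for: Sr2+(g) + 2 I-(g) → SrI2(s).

ΔHf° = 1·ΔHsub + 1·(ΣIE) + 1·D(I2) + 2·EA + U
-558.1 = 1·(+164.4) + 1·(+1613.7) + 1·(+213.6) + 2·(-295.2) + U
U = -558.1 − (+1401.3) = -1959.4 kJ/mol

U = -1959.4 kJ/mol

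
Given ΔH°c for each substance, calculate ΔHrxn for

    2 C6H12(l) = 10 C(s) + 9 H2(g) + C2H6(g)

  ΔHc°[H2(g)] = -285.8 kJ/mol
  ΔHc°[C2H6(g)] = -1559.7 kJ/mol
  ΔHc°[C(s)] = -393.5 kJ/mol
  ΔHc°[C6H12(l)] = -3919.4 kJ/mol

ΔHrxn = 228.1 kJ/mol

Using ΔH = Σ nΔHc°(reactants) − Σ nΔHc°(products):
= [2·(-3919.4)] − [10·(-393.5) + 9·(-285.8) + 1·(-1559.7)]
= 228.1 kJ/mol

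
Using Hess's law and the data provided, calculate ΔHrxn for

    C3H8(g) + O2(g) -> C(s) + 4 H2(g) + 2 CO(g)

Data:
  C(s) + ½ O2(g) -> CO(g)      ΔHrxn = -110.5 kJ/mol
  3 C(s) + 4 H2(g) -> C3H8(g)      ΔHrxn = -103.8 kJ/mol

ΔHrxn = -117.2 kJ/mol

equation 1 × 2 (×2 to match 2 CO(g) in the target): (2)·(-110.5) = -221.0 kJ/mol
equation 2 reversed (reverse to put C3H8(g) on the reactant side): +103.8 kJ/mol
By Hess's law, ΔHrxn = (2)·(-110.5) + (-1)·(-103.8) = -117.2 kJ/mol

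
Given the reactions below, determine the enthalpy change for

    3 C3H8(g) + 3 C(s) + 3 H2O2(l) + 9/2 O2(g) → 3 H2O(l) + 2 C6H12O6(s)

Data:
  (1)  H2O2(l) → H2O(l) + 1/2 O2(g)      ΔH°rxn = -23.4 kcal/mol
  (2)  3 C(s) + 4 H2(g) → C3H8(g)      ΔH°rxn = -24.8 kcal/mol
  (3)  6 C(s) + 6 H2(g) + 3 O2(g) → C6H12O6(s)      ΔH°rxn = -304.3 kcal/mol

(1) × 3: (3)·(-23.4) = -70.2 kcal/mol
(2) reversed and × 3: (-3)·(-24.8) = +74.4 kcal/mol
(3) × 2: (2)·(-304.3) = -608.6 kcal/mol
ΔH°rxn = (3)·(-23.4) + (-3)·(-24.8) + (2)·(-304.3) = -604.4 kcal/mol

ΔH°rxn = -604.4 kcal/mol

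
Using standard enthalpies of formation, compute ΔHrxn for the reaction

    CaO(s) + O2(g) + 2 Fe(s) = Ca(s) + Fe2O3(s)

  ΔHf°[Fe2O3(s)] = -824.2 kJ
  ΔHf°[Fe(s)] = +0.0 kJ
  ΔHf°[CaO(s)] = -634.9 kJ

ΔH°rxn = Σ nΔHf°(products) − Σ nΔHf°(reactants).
Products: 1·(+0.0) + 1·(-824.2) = -824.2
Reactants: 1·(-634.9) + 1·(+0.0) + 2·(+0.0) = -634.9
ΔHrxn = (-824.2) − (-634.9) = -189.3 kJ

ΔHrxn = -189.3 kJ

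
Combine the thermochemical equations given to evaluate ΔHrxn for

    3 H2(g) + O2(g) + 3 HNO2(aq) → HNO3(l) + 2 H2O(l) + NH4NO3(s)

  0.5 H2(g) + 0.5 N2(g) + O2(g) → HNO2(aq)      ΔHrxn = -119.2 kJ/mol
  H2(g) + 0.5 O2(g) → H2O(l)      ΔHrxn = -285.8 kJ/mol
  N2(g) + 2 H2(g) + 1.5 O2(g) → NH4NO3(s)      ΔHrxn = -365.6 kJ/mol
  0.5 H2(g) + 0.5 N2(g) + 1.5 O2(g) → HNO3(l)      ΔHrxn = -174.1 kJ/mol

ΔHrxn = -753.7 kJ/mol

equation 1 reversed and × 3 (reverse to put HNO2(aq) on the reactant side; ×3 to match 3 HNO2(aq) in the target): (-3)·(-119.2) = +357.6 kJ/mol
equation 2 × 2 (×2 to match 2 H2O(l) in the target): (2)·(-285.8) = -571.6 kJ/mol
equation 3 as written (NH4NO3(s) already on the product side): -365.6 kJ/mol
equation 4 as written (HNO3(l) already on the product side): -174.1 kJ/mol
Since enthalpy is a state function, ΔHrxn = (+357.6) + (-571.6) + (-365.6) + (-174.1) = -753.7 kJ/mol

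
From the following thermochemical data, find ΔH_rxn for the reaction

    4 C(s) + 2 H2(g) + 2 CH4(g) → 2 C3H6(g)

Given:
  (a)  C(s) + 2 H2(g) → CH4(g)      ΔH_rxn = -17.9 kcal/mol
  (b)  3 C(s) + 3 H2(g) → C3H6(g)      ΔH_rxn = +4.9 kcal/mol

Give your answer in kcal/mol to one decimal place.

ΔH_rxn = 45.6 kcal/mol

(a) reversed and × 2: (-2)·(-17.9) = +35.8 kcal/mol
(b) × 2: (2)·(+4.9) = +9.8 kcal/mol
ΔH_rxn = (-2)·(-17.9) + (2)·(+4.9) = 45.6 kcal/mol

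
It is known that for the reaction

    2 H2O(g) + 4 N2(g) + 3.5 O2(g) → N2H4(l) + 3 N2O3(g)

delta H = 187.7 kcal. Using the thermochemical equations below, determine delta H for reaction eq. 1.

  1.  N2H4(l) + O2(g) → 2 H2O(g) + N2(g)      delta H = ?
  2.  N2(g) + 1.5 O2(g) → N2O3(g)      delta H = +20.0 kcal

eq. 1 reversed (N2H4(l) must end up as a product): contributes −x
eq. 2 × 3 (×3 to match 3 N2O3(g) in the target): (3)·(+20.0) = +60.0 kcal
+187.7 = (+60.0) − x
x = (+187.7 − (+60.0)) / (-1) = -127.7 kcal

delta H = -127.7 kcal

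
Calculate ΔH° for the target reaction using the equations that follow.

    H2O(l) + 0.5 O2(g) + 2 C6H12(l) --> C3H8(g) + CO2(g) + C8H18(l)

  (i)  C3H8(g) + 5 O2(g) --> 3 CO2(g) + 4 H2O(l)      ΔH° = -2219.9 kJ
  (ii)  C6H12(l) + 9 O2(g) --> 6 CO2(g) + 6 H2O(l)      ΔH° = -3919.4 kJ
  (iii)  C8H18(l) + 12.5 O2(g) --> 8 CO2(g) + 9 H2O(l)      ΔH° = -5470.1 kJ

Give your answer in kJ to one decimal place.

ΔH° = -148.8 kJ

(i) reversed: +2219.9 kJ
(ii) × 2: (2)·(-3919.4) = -7838.8 kJ
(iii) reversed: +5470.1 kJ
Combining the equations, ΔH° = (+2219.9) + (-7838.8) + (+5470.1) = -148.8 kJ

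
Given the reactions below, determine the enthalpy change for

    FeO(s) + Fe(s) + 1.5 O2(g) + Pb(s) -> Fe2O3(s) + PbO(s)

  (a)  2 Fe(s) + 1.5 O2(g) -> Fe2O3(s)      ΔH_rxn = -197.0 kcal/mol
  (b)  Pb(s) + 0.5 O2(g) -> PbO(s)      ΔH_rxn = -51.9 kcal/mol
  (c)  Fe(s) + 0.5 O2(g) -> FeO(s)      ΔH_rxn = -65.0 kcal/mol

(a) as written: -197.0 kcal/mol
(b) as written: -51.9 kcal/mol
(c) reversed: +65.0 kcal/mol
Since enthalpy is a state function, ΔH_rxn = (-197.0) + (-51.9) + (+65.0) = -183.9 kcal/mol

ΔH_rxn = -183.9 kcal/mol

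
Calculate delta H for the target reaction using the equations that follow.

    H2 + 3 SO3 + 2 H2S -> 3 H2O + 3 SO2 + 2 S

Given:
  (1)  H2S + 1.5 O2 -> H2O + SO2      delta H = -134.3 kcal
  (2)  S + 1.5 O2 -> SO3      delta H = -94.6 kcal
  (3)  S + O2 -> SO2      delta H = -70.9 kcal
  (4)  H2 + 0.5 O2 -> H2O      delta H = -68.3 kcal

delta H = -124.0 kcal

(1) × 2: (2)·(-134.3) = -268.6 kcal
(2) reversed and × 3: (-3)·(-94.6) = +283.8 kcal
(3) as written: -70.9 kcal
(4) as written: -68.3 kcal
By Hess's law, delta H = (2)·(-134.3) + (-3)·(-94.6) + (1)·(-70.9) + (1)·(-68.3) = -124.0 kcal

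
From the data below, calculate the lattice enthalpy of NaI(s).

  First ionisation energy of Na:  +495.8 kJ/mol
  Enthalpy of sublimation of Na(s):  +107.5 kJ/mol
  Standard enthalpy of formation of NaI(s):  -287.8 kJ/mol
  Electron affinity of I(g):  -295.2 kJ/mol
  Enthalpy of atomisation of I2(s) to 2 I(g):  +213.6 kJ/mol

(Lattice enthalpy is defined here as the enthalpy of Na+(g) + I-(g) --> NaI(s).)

ΔHf° = 1·ΔHsub + 1·(ΣIE) + 1/2·D(I2) + 1·EA + U
-287.8 = 1·(+107.5) + 1·(+495.8) + 1/2·(+213.6) + 1·(-295.2) + U
U = -287.8 − (+414.9) = -702.7 kJ/mol

U = -702.7 kJ/mol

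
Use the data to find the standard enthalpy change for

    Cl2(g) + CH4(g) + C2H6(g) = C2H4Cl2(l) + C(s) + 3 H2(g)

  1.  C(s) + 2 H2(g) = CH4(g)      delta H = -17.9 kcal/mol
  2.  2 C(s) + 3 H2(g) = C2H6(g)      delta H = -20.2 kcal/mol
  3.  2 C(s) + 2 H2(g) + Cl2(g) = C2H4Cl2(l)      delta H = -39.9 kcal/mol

eq. 1 reversed: +17.9 kcal/mol
eq. 2 reversed: +20.2 kcal/mol
eq. 3 as written: -39.9 kcal/mol
delta H = (+17.9) + (+20.2) + (-39.9) = -1.8 kcal/mol

delta H = -1.8 kcal/mol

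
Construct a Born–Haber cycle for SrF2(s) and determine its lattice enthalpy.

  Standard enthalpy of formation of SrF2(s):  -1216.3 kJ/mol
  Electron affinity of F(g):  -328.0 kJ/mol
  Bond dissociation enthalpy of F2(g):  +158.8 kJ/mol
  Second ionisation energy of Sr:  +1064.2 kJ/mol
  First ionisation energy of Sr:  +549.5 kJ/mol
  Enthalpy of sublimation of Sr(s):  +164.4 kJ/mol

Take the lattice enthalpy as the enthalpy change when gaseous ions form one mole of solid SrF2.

U = -2497.2 kJ/mol

ΔHf° = 1·ΔHsub + 1·(ΣIE) + 1·D(F2) + 2·EA + U
-1216.3 = 1·(+164.4) + 1·(+1613.7) + 1·(+158.8) + 2·(-328.0) + U
U = -1216.3 − (+1280.9) = -2497.2 kJ/mol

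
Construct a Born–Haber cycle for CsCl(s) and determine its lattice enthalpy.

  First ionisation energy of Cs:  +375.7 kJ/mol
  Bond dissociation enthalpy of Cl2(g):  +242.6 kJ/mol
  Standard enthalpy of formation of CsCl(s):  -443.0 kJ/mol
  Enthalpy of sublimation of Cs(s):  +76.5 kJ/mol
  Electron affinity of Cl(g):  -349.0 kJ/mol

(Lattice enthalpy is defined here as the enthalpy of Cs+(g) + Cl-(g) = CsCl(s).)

U = -667.5 kJ/mol

ΔHf° = 1·ΔHsub + 1·(ΣIE) + 1/2·D(Cl2) + 1·EA + U
-443.0 = 1·(+76.5) + 1·(+375.7) + 1/2·(+242.6) + 1·(-349.0) + U
U = -443.0 − (+224.5) = -667.5 kJ/mol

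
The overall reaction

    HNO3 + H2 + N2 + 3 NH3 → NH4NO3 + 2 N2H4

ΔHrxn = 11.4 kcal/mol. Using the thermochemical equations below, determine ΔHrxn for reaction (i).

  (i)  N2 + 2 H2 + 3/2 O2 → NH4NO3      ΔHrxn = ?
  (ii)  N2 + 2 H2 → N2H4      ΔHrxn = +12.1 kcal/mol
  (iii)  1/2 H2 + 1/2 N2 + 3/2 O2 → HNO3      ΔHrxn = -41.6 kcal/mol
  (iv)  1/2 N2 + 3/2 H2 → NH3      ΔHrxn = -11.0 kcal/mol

ΔHrxn = -87.4 kcal/mol

(i) as written: contributes x
(ii) × 2: (2)·(+12.1) = +24.2 kcal/mol
(iii) reversed: +41.6 kcal/mol
(iv) reversed and × 3: (-3)·(-11.0) = +33.0 kcal/mol
+11.4 = (+24.2) + (+41.6) + (+33.0) + x
x = (+11.4 − (+98.8)) / (1) = -87.4 kcal/mol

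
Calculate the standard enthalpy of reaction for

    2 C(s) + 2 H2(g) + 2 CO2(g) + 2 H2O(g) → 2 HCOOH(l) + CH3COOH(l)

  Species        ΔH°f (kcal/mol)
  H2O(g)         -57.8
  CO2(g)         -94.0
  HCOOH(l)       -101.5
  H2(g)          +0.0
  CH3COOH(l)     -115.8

Products: 2·(-101.5) + 1·(-115.8) = -318.8
Reactants: 2·(+0.0) + 2·(+0.0) + 2·(-94.0) + 2·(-57.8) = -303.6
ΔHrxn = (-318.8) − (-303.6) = -15.2 kcal/mol

ΔHrxn = -15.2 kcal/mol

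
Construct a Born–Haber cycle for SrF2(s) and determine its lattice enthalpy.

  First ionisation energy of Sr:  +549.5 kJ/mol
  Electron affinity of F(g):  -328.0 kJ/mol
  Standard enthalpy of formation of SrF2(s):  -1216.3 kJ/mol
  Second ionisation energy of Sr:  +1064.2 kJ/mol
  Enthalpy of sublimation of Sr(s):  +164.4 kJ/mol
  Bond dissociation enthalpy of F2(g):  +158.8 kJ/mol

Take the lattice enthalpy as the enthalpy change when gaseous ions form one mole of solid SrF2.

U = -2497.2 kJ/mol

ΔHf° = 1·ΔHsub + 1·(ΣIE) + 1·D(F2) + 2·EA + U
-1216.3 = 1·(+164.4) + 1·(+1613.7) + 1·(+158.8) + 2·(-328.0) + U
U = -1216.3 − (+1280.9) = -2497.2 kJ/mol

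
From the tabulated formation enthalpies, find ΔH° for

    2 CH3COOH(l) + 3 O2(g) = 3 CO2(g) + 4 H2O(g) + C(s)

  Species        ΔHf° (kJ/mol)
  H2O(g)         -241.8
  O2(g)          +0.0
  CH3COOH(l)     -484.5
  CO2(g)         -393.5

ΔH°rxn = Σ nΔHf°(products) − Σ nΔHf°(reactants).
Products: 3·(-393.5) + 4·(-241.8) + 1·(+0.0) = -2147.7
Reactants: 2·(-484.5) + 3·(+0.0) = -969.0
ΔH° = (-2147.7) − (-969.0) = -1178.7 kJ/mol

ΔH° = -1178.7 kJ/mol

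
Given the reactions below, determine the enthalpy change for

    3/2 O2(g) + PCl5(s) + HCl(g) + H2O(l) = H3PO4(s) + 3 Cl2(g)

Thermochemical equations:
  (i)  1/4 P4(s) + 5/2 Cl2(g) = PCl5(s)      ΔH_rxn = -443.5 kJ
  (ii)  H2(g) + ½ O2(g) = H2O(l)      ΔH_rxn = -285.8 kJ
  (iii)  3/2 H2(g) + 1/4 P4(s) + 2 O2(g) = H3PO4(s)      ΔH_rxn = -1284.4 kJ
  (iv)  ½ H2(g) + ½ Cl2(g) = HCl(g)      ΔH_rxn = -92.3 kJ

(i) reversed: +443.5 kJ
(ii) reversed: +285.8 kJ
(iii) as written: -1284.4 kJ
(iv) reversed: +92.3 kJ
ΔH_rxn = (+443.5) + (+285.8) + (-1284.4) + (+92.3) = -462.8 kJ

ΔH_rxn = -462.8 kJ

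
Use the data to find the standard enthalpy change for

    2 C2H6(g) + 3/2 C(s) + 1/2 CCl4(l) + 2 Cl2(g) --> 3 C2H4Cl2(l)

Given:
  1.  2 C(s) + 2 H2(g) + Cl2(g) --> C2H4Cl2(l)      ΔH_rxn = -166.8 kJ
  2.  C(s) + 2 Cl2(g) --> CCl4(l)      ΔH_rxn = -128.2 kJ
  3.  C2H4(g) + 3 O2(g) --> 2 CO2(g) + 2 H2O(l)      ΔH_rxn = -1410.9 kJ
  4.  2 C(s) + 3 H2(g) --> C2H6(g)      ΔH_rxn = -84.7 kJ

ΔH_rxn = -266.9 kJ

eq. 1 × 3 (×3 to match 3 C2H4Cl2(l) in the target): (3)·(-166.8) = -500.4 kJ
eq. 2 reversed and × 1/2 (CCl4(l) must end up as a reactant; scale by 1/2 for the 1/2 CCl4(l)): (-1/2)·(-128.2) = +64.1 kJ
eq. 3: not needed (CO2(g) appears nowhere else).
eq. 4 reversed and × 2 (reverse to put C2H6(g) on the reactant side; ×2 to match 2 C2H6(g) in the target): (-2)·(-84.7) = +169.4 kJ
By Hess's law, ΔH_rxn = (-500.4) + (+64.1) + (+169.4) = -266.9 kJ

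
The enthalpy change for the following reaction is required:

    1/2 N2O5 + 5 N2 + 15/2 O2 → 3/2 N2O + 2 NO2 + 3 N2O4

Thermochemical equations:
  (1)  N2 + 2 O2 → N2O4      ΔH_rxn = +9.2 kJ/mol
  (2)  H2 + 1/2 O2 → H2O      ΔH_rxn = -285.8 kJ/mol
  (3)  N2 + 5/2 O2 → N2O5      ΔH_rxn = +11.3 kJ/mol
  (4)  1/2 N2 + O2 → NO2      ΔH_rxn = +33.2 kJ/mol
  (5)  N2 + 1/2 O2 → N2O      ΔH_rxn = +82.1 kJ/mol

ΔH_rxn = 211.5 kJ/mol

(1) × 3: (3)·(+9.2) = +27.6 kJ/mol
(2): not needed.
(3) reversed and × 1/2: (-1/2)·(+11.3) = -5.65 kJ/mol
(4) × 2: (2)·(+33.2) = +66.4 kJ/mol
(5) × 3/2: (3/2)·(+82.1) = +123.15 kJ/mol
Combining the equations, ΔH_rxn = (+27.6) + (-5.65) + (+66.4) + (+123.15) = 211.5 kJ/mol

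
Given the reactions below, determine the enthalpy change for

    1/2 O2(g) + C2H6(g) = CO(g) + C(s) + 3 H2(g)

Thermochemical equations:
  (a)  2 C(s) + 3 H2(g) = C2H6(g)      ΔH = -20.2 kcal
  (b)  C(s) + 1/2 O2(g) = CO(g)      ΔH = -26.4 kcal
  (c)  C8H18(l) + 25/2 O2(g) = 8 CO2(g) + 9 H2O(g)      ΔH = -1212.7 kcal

(a) reversed (C2H6(g) must end up as a reactant): +20.2 kcal
(b) as written (CO(g) already on the product side): -26.4 kcal
(c): not needed (H2O(g) appears nowhere else).
Since enthalpy is a state function, ΔH = (-1)·(-20.2) + (1)·(-26.4) = -6.2 kcal

ΔH = -6.2 kcal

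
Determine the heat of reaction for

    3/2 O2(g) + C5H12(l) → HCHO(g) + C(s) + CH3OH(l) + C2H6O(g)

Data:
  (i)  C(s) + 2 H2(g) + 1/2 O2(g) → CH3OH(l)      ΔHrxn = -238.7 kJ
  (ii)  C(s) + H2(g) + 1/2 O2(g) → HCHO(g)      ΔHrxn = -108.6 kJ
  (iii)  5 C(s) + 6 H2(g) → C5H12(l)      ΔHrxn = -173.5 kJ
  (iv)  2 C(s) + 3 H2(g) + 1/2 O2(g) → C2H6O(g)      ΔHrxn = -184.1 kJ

ΔHrxn = -357.9 kJ

(i) as written: -238.7 kJ
(ii) as written: -108.6 kJ
(iii) reversed: +173.5 kJ
(iv) as written: -184.1 kJ
ΔHrxn = (-238.7) + (-108.6) + (+173.5) + (-184.1) = -357.9 kJ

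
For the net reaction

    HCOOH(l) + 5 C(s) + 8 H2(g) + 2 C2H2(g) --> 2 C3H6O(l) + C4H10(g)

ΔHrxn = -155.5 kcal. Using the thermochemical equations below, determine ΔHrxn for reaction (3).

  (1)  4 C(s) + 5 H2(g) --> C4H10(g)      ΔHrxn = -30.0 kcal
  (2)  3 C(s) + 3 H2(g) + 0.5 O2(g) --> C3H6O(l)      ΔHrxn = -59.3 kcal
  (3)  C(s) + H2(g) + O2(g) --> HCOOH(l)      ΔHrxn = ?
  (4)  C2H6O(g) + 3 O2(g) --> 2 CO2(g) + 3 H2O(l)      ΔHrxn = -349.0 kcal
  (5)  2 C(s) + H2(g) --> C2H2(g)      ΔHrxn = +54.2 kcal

ΔHrxn = -101.5 kcal

(1) as written: -30.0 kcal
(2) × 2: (2)·(-59.3) = -118.6 kcal
(3) reversed: contributes −x
(4): not needed.
(5) reversed and × 2: (-2)·(+54.2) = -108.4 kcal
-155.5 = (-30.0) + (-118.6) + (-108.4) − x
x = (-155.5 − (-257.0)) / (-1) = -101.5 kcal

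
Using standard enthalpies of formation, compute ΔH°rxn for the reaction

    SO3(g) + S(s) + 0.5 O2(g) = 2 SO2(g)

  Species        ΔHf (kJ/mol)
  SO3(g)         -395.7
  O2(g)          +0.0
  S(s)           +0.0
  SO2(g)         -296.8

ΔH°rxn = -197.9 kJ/mol

Products: 2·(-296.8) = -593.6
Reactants: 1·(-395.7) + 1·(+0.0) + 1/2·(+0.0) = -395.7
ΔH°rxn = (-593.6) − (-395.7) = -197.9 kJ/mol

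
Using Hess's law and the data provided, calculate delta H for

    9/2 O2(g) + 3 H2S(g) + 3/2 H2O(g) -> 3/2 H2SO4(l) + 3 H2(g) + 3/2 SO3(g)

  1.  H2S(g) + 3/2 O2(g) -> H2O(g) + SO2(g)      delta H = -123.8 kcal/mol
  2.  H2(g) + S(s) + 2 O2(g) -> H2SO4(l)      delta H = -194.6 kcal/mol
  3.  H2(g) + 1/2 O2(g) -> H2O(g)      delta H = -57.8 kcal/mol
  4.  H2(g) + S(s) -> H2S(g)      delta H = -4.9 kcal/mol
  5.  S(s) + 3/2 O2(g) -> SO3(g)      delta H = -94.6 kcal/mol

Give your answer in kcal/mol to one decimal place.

delta H = -332.4 kcal/mol

eq. 1: not needed (SO2(g) appears nowhere else).
eq. 2 × 3/2 (scale by 3/2 for the 3/2 H2SO4(l)): (3/2)·(-194.6) = -291.9 kcal/mol
eq. 3 reversed and × 3/2: (-3/2)·(-57.8) = +86.7 kcal/mol
eq. 4 reversed and × 3: (-3)·(-4.9) = +14.7 kcal/mol
eq. 5 × 3/2 (×3/2 to match 3/2 SO3(g) in the target): (3/2)·(-94.6) = -141.9 kcal/mol
Combining the equations, delta H = (3/2)·(-194.6) + (-3/2)·(-57.8) + (-3)·(-4.9) + (3/2)·(-94.6) = -332.4 kcal/mol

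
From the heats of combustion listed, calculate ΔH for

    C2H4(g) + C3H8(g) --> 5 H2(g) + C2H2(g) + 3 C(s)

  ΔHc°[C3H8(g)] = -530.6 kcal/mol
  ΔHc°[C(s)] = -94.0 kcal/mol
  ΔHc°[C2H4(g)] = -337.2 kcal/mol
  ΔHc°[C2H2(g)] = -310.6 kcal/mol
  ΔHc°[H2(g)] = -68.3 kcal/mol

ΔH = 66.3 kcal/mol

With combustion enthalpies, reactants minus products:
= [1·(-337.2) + 1·(-530.6)] − [5·(-68.3) + 1·(-310.6) + 3·(-94.0)]
= 66.3 kcal/mol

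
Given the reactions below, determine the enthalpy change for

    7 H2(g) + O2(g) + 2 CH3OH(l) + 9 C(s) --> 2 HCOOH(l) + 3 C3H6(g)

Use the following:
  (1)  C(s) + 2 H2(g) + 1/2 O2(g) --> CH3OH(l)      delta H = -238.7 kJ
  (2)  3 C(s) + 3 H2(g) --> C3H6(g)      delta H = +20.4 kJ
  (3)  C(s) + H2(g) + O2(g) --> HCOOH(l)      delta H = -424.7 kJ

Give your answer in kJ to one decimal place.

delta H = -310.8 kJ

(1) reversed and × 2: (-2)·(-238.7) = +477.4 kJ
(2) × 3: (3)·(+20.4) = +61.2 kJ
(3) × 2: (2)·(-424.7) = -849.4 kJ
By Hess's law, delta H = (-2)·(-238.7) + (3)·(+20.4) + (2)·(-424.7) = -310.8 kJ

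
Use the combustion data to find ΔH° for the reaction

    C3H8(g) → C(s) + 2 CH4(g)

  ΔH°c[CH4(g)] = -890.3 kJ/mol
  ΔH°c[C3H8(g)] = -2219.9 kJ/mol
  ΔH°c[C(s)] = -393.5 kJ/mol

Using ΔH = Σ nΔHc°(reactants) − Σ nΔHc°(products):
= [1·(-2219.9)] − [1·(-393.5) + 2·(-890.3)]
= -45.8 kJ/mol

ΔH° = -45.8 kJ/mol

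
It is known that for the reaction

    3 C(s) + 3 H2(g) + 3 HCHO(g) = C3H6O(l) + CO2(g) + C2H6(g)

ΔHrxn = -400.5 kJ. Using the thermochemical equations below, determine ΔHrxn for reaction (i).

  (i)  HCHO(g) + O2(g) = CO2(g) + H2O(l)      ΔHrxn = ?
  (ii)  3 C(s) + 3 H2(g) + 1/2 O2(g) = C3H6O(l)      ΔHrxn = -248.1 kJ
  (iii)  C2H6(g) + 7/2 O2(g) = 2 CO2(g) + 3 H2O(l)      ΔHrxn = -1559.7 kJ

ΔHrxn = -570.7 kJ

(i) × 3: contributes 3·x
(ii) as written: -248.1 kJ
(iii) reversed: +1559.7 kJ
-400.5 = (-248.1) + (+1559.7) + 3·x
x = (-400.5 − (+1311.6)) / (3) = -570.7 kJ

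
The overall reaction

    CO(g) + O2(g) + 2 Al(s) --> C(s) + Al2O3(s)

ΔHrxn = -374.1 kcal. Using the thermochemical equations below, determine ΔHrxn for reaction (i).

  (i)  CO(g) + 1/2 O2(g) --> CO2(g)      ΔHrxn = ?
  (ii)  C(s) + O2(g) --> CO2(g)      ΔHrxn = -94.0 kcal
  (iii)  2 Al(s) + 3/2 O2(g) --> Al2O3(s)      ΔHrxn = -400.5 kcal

ΔHrxn = -67.6 kcal

(i) as written (CO(g) already on the reactant side): contributes x
(ii) reversed (C(s) must end up as a product): +94.0 kcal
(iii) as written (Al2O3(s) already on the product side): -400.5 kcal
-374.1 = (+94.0) + (-400.5) + x
x = (-374.1 − (-306.5)) / (1) = -67.6 kcal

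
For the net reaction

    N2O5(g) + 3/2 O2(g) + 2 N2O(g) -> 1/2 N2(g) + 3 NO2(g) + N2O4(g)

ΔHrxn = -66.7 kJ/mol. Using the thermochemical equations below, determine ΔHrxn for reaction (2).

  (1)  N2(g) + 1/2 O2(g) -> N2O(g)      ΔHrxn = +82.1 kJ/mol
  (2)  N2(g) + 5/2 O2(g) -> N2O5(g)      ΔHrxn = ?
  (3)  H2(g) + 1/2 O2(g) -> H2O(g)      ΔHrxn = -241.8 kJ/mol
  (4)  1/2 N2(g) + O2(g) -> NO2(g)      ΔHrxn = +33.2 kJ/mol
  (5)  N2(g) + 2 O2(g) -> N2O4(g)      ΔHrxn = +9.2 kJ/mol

(1) reversed and × 2 (N2O(g) must end up as a reactant; scale by 2 for the 2 N2O(g)): (-2)·(+82.1) = -164.2 kJ/mol
(2) reversed (reverse to put N2O5(g) on the reactant side): contributes −x
(3): not needed (H2O(g) appears nowhere else).
(4) × 3 (×3 to match 3 NO2(g) in the target): (3)·(+33.2) = +99.6 kJ/mol
(5) as written (N2O4(g) already on the product side): +9.2 kJ/mol
-66.7 = (-164.2) + (+99.6) + (+9.2) − x
x = (-66.7 − (-55.4)) / (-1) = 11.3 kJ/mol

ΔHrxn = 11.3 kJ/mol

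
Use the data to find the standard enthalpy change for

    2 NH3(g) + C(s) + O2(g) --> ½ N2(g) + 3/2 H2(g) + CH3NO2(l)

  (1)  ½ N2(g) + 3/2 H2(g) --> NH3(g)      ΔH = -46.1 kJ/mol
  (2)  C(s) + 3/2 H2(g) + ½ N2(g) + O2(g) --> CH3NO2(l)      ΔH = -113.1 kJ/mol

(1) reversed and × 2: (-2)·(-46.1) = +92.2 kJ/mol
(2) as written: -113.1 kJ/mol
ΔH = (-2)·(-46.1) + (1)·(-113.1) = -20.9 kJ/mol

ΔH = -20.9 kJ/mol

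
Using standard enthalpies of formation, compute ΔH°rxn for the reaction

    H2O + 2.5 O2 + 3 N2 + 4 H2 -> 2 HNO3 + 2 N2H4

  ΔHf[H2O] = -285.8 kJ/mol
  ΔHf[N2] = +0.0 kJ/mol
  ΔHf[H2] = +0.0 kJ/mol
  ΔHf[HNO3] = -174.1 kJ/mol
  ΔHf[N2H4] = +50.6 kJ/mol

ΔH°rxn = 38.8 kJ/mol

Products: 2·(-174.1) + 2·(+50.6) = -247.0
Reactants: 1·(-285.8) + 5/2·(+0.0) + 3·(+0.0) + 4·(+0.0) = -285.8
ΔH°rxn = (-247.0) − (-285.8) = 38.8 kJ/mol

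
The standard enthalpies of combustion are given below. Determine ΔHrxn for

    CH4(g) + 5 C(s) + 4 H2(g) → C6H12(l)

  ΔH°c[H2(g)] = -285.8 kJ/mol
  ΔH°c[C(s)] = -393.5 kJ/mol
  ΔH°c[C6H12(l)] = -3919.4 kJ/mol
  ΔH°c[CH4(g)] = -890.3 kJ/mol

With combustion enthalpies, reactants minus products:
= [1·(-890.3) + 5·(-393.5) + 4·(-285.8)] − [1·(-3919.4)]
= -81.6 kJ/mol

ΔHrxn = -81.6 kJ/mol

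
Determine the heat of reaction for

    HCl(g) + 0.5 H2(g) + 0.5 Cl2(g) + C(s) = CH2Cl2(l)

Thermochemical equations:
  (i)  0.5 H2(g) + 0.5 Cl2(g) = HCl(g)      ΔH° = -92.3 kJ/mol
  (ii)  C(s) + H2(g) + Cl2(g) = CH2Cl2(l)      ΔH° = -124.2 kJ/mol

ΔH° = -31.9 kJ/mol

(i) reversed (HCl(g) must end up as a reactant): +92.3 kJ/mol
(ii) as written (CH2Cl2(l) already on the product side): -124.2 kJ/mol
By Hess's law, ΔH° = (-1)·(-92.3) + (1)·(-124.2) = -31.9 kJ/mol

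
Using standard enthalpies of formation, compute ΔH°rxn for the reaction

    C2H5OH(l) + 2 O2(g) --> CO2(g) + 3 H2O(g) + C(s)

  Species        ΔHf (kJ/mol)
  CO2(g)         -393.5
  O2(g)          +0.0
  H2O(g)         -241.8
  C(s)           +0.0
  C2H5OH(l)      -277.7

ΔH°rxn = -841.2 kJ/mol

ΔH°rxn = Σ nΔHf°(products) − Σ nΔHf°(reactants).
Products: 1·(-393.5) + 3·(-241.8) + 1·(+0.0) = -1118.9
Reactants: 1·(-277.7) + 2·(+0.0) = -277.7
ΔH°rxn = (-1118.9) − (-277.7) = -841.2 kJ/mol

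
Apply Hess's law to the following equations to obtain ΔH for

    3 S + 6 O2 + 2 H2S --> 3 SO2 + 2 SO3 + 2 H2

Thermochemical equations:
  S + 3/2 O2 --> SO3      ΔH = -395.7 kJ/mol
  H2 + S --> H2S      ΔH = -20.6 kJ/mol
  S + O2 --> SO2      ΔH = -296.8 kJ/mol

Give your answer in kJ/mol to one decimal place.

ΔH = -1640.6 kJ/mol

equation 1 × 2: (2)·(-395.7) = -791.4 kJ/mol
equation 2 reversed and × 2: (-2)·(-20.6) = +41.2 kJ/mol
equation 3 × 3: (3)·(-296.8) = -890.4 kJ/mol
ΔH = (-791.4) + (+41.2) + (-890.4) = -1640.6 kJ/mol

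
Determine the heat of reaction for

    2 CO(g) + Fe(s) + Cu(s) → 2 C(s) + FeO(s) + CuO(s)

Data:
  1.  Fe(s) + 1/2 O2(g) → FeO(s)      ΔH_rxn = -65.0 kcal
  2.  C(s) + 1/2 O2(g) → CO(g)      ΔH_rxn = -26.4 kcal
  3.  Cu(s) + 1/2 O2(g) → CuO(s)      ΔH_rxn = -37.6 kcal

eq. 1 as written (FeO(s) already on the product side): -65.0 kcal
eq. 2 reversed and × 2 (CO(g) must end up as a reactant; ×2 to match 2 CO(g) in the target): (-2)·(-26.4) = +52.8 kcal
eq. 3 as written (CuO(s) already on the product side): -37.6 kcal
Summing the manipulated equations, ΔH_rxn = (1)·(-65.0) + (-2)·(-26.4) + (1)·(-37.6) = -49.8 kcal

ΔH_rxn = -49.8 kcal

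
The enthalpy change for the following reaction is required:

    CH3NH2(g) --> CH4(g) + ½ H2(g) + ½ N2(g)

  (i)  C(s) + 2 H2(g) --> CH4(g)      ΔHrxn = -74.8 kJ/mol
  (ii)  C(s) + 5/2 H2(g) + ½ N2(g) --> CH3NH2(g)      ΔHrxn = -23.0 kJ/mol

ΔHrxn = -51.8 kJ/mol

(i) as written (CH4(g) already on the product side): -74.8 kJ/mol
(ii) reversed (reverse to put CH3NH2(g) on the reactant side): +23.0 kJ/mol
By Hess's law, ΔHrxn = (1)·(-74.8) + (-1)·(-23.0) = -51.8 kJ/mol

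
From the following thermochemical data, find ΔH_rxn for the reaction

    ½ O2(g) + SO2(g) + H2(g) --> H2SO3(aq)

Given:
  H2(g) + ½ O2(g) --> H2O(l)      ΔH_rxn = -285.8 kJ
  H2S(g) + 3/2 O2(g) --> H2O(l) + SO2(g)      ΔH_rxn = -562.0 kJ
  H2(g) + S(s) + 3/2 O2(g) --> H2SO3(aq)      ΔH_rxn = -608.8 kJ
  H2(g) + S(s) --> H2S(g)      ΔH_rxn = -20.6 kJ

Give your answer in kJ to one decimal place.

equation 1 as written: -285.8 kJ
equation 2 reversed (reverse to put SO2(g) on the reactant side): +562.0 kJ
equation 3 as written (H2SO3(aq) already on the product side): -608.8 kJ
equation 4 reversed: +20.6 kJ
Summing the manipulated equations, ΔH_rxn = (1)·(-285.8) + (-1)·(-562.0) + (1)·(-608.8) + (-1)·(-20.6) = -312.0 kJ

ΔH_rxn = -312.0 kJ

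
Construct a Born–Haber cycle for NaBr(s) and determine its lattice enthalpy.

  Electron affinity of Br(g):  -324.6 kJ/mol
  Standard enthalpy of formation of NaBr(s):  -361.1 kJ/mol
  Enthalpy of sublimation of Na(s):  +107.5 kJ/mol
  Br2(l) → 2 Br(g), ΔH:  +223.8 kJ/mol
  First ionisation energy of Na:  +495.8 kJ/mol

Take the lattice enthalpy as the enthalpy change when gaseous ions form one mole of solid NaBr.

U = -751.7 kJ/mol

ΔHf° = 1·ΔHsub + 1·(ΣIE) + 1/2·D(Br2) + 1·EA + U
-361.1 = 1·(+107.5) + 1·(+495.8) + 1/2·(+223.8) + 1·(-324.6) + U
U = -361.1 − (+390.6) = -751.7 kJ/mol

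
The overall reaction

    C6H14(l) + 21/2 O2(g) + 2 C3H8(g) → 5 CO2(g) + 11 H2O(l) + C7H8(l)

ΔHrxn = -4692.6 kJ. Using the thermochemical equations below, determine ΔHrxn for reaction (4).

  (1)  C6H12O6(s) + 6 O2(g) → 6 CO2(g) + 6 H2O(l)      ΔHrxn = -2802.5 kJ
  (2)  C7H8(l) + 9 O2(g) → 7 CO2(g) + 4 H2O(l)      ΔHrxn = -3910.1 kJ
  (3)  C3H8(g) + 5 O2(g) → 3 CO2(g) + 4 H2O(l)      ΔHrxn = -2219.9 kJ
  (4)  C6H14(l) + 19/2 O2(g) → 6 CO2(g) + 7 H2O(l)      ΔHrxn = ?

ΔHrxn = -4162.9 kJ

(1): not needed (C6H12O6(s) appears nowhere else).
(2) reversed (C7H8(l) must end up as a product): +3910.1 kJ
(3) × 2 (scale by 2 for the 2 C3H8(g)): (2)·(-2219.9) = -4439.8 kJ
(4) as written (C6H14(l) already on the reactant side): contributes x
-4692.6 = (+3910.1) + (-4439.8) + x
x = (-4692.6 − (-529.7)) / (1) = -4162.9 kJ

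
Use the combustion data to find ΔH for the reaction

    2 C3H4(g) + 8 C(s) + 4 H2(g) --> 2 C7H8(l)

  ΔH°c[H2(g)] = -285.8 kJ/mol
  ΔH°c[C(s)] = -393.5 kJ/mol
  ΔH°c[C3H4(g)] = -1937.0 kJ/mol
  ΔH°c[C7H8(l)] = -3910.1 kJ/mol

ΔH = -345.0 kJ/mol

With combustion enthalpies, reactants minus products:
= [2·(-1937.0) + 8·(-393.5) + 4·(-285.8)] − [2·(-3910.1)]
= -345.0 kJ/mol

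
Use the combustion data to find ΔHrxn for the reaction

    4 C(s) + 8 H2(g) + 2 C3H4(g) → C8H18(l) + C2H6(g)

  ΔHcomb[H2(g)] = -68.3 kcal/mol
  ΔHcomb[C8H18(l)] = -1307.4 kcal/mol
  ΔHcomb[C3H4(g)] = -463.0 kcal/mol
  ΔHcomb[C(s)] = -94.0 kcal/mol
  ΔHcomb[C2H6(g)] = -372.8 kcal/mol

With combustion enthalpies, reactants minus products:
= [4·(-94.0) + 8·(-68.3) + 2·(-463.0)] − [1·(-1307.4) + 1·(-372.8)]
= -168.2 kcal/mol

ΔHrxn = -168.2 kcal/mol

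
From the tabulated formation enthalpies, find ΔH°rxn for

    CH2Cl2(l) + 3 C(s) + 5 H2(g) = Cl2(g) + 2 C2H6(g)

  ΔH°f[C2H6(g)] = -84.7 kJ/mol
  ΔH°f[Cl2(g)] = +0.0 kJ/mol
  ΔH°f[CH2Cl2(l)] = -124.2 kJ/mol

Products: 1·(+0.0) + 2·(-84.7) = -169.4
Reactants: 1·(-124.2) + 3·(+0.0) + 5·(+0.0) = -124.2
ΔH°rxn = (-169.4) − (-124.2) = -45.2 kJ/mol

ΔH°rxn = -45.2 kJ/mol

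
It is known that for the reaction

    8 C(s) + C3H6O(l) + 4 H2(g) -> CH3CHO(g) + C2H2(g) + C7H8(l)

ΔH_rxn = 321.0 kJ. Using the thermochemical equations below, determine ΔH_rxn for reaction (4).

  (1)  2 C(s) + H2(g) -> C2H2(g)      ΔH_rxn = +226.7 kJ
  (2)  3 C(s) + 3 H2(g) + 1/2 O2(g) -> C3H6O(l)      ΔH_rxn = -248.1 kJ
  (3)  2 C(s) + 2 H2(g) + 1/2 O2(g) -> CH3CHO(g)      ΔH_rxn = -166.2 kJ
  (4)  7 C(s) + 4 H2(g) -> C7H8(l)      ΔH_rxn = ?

ΔH_rxn = 12.4 kJ

(1) as written: +226.7 kJ
(2) reversed: +248.1 kJ
(3) as written: -166.2 kJ
(4) as written: contributes x
+321.0 = (+226.7) + (+248.1) + (-166.2) + x
x = (+321.0 − (+308.6)) / (1) = 12.4 kJ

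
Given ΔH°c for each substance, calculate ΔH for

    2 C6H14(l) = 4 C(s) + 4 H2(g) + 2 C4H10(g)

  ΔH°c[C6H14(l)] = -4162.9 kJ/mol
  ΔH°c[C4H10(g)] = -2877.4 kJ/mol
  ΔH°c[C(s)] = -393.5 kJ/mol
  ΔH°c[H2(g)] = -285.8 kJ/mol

ΔH = 146.2 kJ/mol

With combustion enthalpies, reactants minus products:
= [2·(-4162.9)] − [4·(-393.5) + 4·(-285.8) + 2·(-2877.4)]
= 146.2 kJ/mol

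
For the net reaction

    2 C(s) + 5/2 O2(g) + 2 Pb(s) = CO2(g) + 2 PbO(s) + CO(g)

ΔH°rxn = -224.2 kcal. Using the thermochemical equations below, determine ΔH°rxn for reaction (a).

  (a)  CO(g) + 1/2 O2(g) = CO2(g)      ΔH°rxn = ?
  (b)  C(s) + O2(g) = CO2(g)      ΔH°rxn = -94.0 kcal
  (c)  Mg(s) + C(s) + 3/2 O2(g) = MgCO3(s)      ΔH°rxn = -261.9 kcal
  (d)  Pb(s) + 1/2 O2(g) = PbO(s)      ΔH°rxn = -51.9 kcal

ΔH°rxn = -67.6 kcal

(a) reversed: contributes −x
(b) × 2: (2)·(-94.0) = -188.0 kcal
(c): not needed.
(d) × 2: (2)·(-51.9) = -103.8 kcal
-224.2 = (-188.0) + (-103.8) − x
x = (-224.2 − (-291.8)) / (-1) = -67.6 kcal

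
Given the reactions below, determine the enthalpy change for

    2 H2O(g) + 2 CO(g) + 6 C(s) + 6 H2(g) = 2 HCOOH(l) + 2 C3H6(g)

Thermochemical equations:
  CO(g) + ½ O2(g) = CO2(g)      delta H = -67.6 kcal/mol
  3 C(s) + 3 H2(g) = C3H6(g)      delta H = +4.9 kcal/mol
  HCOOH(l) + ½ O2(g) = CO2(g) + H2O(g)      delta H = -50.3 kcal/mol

equation 1 × 2 (×2 to match 2 CO(g) in the target): (2)·(-67.6) = -135.2 kcal/mol
equation 2 × 2 (scale by 2 for the 2 C3H6(g)): (2)·(+4.9) = +9.8 kcal/mol
equation 3 reversed and × 2 (reverse to put HCOOH(l) on the product side; scale by 2 for the 2 HCOOH(l)): (-2)·(-50.3) = +100.6 kcal/mol
delta H = (2)·(-67.6) + (2)·(+4.9) + (-2)·(-50.3) = -24.8 kcal/mol

delta H = -24.8 kcal/mol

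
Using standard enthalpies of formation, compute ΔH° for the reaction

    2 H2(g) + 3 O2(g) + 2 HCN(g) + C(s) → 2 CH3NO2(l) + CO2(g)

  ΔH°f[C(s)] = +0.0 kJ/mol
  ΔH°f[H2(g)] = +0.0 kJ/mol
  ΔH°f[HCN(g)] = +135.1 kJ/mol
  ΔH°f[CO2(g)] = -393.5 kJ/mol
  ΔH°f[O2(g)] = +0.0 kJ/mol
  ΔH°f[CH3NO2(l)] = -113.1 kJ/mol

ΔH° = -889.9 kJ/mol

ΔH°rxn = Σ nΔHf°(products) − Σ nΔHf°(reactants).
Products: 2·(-113.1) + 1·(-393.5) = -619.7
Reactants: 2·(+0.0) + 3·(+0.0) + 2·(+135.1) + 1·(+0.0) = +270.2
ΔH° = (-619.7) − (+270.2) = -889.9 kJ/mol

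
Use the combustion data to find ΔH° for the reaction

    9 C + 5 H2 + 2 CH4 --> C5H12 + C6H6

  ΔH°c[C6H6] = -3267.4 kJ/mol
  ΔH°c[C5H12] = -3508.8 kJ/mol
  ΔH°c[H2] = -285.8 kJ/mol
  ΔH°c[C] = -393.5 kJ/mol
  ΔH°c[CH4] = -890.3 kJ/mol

Using ΔH = Σ nΔHc°(reactants) − Σ nΔHc°(products):
= [9·(-393.5) + 5·(-285.8) + 2·(-890.3)] − [1·(-3508.8) + 1·(-3267.4)]
= 25.1 kJ/mol

ΔH° = 25.1 kJ/mol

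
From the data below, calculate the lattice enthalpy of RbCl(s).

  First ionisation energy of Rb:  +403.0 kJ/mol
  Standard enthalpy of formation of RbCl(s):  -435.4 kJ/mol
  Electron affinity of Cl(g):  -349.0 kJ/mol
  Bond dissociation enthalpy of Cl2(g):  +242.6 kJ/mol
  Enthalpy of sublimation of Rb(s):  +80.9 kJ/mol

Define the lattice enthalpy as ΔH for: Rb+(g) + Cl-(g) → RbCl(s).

ΔHf° = 1·ΔHsub + 1·(ΣIE) + 1/2·D(Cl2) + 1·EA + U
-435.4 = 1·(+80.9) + 1·(+403.0) + 1/2·(+242.6) + 1·(-349.0) + U
U = -435.4 − (+256.2) = -691.6 kJ/mol

U = -691.6 kJ/mol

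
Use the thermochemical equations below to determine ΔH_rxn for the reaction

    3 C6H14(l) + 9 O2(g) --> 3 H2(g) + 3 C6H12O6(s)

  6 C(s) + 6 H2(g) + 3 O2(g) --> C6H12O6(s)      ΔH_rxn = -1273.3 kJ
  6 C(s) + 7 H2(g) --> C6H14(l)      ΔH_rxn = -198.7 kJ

equation 1 × 3: (3)·(-1273.3) = -3819.9 kJ
equation 2 reversed and × 3: (-3)·(-198.7) = +596.1 kJ
Since enthalpy is a state function, ΔH_rxn = (-3819.9) + (+596.1) = -3223.8 kJ

ΔH_rxn = -3223.8 kJ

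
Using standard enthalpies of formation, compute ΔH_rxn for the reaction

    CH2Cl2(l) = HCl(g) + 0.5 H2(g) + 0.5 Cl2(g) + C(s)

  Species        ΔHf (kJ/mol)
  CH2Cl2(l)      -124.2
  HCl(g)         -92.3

ΔH_rxn = 31.9 kJ/mol

Products: 1·(-92.3) + 1/2·(+0.0) + 1/2·(+0.0) + 1·(+0.0) = -92.3
Reactants: 1·(-124.2) = -124.2
ΔH_rxn = (-92.3) − (-124.2) = 31.9 kJ/mol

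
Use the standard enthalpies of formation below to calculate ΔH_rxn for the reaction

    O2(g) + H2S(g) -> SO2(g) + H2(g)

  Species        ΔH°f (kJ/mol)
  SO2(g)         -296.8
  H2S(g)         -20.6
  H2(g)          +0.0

ΔH_rxn = -276.2 kJ/mol

Products: 1·(-296.8) + 1·(+0.0) = -296.8
Reactants: 1·(+0.0) + 1·(-20.6) = -20.6
ΔH_rxn = (-296.8) − (-20.6) = -276.2 kJ/mol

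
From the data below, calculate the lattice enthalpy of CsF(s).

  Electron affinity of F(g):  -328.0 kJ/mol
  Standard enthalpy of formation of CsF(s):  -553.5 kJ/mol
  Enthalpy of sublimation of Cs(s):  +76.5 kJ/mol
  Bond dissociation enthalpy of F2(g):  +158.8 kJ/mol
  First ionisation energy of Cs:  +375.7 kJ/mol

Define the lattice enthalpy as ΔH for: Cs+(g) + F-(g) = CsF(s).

U = -757.1 kJ/mol

ΔHf° = 1·ΔHsub + 1·(ΣIE) + 1/2·D(F2) + 1·EA + U
-553.5 = 1·(+76.5) + 1·(+375.7) + 1/2·(+158.8) + 1·(-328.0) + U
U = -553.5 − (+203.6) = -757.1 kJ/mol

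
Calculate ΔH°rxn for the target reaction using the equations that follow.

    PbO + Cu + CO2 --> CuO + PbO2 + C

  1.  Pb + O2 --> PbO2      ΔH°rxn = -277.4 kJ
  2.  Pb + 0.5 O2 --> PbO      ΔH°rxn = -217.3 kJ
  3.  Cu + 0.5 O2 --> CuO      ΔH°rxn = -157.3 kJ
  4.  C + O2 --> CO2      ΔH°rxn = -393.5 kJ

ΔH°rxn = 176.1 kJ

eq. 1 as written: -277.4 kJ
eq. 2 reversed: +217.3 kJ
eq. 3 as written: -157.3 kJ
eq. 4 reversed: +393.5 kJ
ΔH°rxn = (1)·(-277.4) + (-1)·(-217.3) + (1)·(-157.3) + (-1)·(-393.5) = 176.1 kJ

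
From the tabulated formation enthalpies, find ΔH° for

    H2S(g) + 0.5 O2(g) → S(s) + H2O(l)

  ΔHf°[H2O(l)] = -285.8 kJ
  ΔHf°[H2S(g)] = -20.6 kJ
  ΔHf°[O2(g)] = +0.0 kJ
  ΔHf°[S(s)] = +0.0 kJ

ΔH° = -265.2 kJ

Products: 1·(+0.0) + 1·(-285.8) = -285.8
Reactants: 1·(-20.6) + 1/2·(+0.0) = -20.6
ΔH° = (-285.8) − (-20.6) = -265.2 kJ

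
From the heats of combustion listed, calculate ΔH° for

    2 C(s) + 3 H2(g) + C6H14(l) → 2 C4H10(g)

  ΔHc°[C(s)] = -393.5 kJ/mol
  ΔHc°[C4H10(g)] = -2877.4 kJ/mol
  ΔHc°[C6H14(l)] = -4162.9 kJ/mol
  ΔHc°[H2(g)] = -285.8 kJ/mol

ΔH° = -52.5 kJ/mol

With combustion enthalpies, reactants minus products:
= [2·(-393.5) + 3·(-285.8) + 1·(-4162.9)] − [2·(-2877.4)]
= -52.5 kJ/mol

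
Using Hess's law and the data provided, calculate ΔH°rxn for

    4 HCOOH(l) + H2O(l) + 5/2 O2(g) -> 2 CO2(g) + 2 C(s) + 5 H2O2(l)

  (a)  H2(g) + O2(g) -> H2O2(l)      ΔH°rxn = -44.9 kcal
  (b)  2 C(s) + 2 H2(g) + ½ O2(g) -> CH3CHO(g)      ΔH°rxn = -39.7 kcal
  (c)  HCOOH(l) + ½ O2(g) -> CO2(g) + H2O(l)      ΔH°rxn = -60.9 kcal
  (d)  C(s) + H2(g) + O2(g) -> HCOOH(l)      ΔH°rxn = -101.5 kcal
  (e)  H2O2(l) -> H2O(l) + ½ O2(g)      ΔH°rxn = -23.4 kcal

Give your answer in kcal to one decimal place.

ΔH°rxn = 61.6 kcal

(a) × 2: (2)·(-44.9) = -89.8 kcal
(b): not needed (CH3CHO(g) appears nowhere else).
(c) × 2 (scale by 2 for the 2 CO2(g)): (2)·(-60.9) = -121.8 kcal
(d) reversed and × 2: (-2)·(-101.5) = +203.0 kcal
(e) reversed and × 3: (-3)·(-23.4) = +70.2 kcal
ΔH°rxn = (2)·(-44.9) + (2)·(-60.9) + (-2)·(-101.5) + (-3)·(-23.4) = 61.6 kcal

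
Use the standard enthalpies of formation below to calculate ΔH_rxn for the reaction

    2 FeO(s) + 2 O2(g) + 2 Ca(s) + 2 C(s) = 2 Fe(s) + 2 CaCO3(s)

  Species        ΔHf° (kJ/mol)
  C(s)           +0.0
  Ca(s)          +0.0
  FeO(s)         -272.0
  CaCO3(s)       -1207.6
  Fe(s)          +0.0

ΔH°rxn = Σ nΔHf°(products) − Σ nΔHf°(reactants).
Products: 2·(+0.0) + 2·(-1207.6) = -2415.2
Reactants: 2·(-272.0) + 2·(+0.0) + 2·(+0.0) + 2·(+0.0) = -544.0
ΔH_rxn = (-2415.2) − (-544.0) = -1871.2 kJ/mol

ΔH_rxn = -1871.2 kJ/mol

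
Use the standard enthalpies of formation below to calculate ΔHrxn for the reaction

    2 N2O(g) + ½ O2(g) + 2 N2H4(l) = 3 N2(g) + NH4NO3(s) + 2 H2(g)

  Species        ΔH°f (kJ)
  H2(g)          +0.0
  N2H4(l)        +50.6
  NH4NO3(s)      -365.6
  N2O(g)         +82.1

ΔHrxn = -631.0 kJ

Products: 3·(+0.0) + 1·(-365.6) + 2·(+0.0) = -365.6
Reactants: 2·(+82.1) + 1/2·(+0.0) + 2·(+50.6) = +265.4
ΔHrxn = (-365.6) − (+265.4) = -631.0 kJ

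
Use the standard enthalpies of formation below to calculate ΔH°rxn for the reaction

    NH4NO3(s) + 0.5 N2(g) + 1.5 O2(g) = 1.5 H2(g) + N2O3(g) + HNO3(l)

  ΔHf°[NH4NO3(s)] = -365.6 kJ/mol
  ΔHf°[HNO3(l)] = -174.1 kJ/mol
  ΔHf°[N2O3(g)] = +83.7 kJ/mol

ΔH°rxn = 275.2 kJ/mol

ΔH°rxn = Σ nΔHf°(products) − Σ nΔHf°(reactants).
Products: 3/2·(+0.0) + 1·(+83.7) + 1·(-174.1) = -90.4
Reactants: 1·(-365.6) + 1/2·(+0.0) + 3/2·(+0.0) = -365.6
ΔH°rxn = (-90.4) − (-365.6) = 275.2 kJ/mol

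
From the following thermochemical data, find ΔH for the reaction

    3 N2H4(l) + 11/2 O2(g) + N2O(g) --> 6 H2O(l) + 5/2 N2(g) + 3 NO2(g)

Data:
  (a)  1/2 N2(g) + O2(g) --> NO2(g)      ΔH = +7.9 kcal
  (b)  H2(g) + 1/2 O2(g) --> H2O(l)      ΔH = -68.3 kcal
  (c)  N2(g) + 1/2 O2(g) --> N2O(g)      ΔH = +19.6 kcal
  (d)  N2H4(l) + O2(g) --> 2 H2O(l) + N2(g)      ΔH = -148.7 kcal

(a) × 3 (×3 to match 3 NO2(g) in the target): (3)·(+7.9) = +23.7 kcal
(b): not needed (H2(g) appears nowhere else).
(c) reversed (reverse to put N2O(g) on the reactant side): -19.6 kcal
(d) × 3 (×3 to match 3 N2H4(l) in the target): (3)·(-148.7) = -446.1 kcal
ΔH = (+23.7) + (-19.6) + (-446.1) = -442.0 kcal

ΔH = -442.0 kcal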